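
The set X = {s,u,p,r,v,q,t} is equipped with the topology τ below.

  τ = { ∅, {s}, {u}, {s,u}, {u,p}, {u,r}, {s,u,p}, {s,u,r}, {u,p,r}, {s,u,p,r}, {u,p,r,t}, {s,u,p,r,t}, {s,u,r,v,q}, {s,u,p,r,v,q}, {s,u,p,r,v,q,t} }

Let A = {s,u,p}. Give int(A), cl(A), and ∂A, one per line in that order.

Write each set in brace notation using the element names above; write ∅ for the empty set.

open subsets of A: ∅, {u}, {s}, {u,p}, {s,u}, {s,u,p}; so int(A) = {s,u,p}
closure: X∖int(X∖A) = X∖∅ = {s,u,p,r,v,q,t}
∂A = {s,u,p,r,v,q,t} minus {s,u,p} = {r,v,q,t}

int(A) = {s,u,p}
cl(A)  = {s,u,p,r,v,q,t}
∂A     = {r,v,q,t}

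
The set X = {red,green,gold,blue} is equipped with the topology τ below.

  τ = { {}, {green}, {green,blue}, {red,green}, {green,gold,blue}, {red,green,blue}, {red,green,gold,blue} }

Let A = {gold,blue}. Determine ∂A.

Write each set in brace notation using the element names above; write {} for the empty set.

opens ⊆ A: {}; union → int = {}
complement {red,green}; its interior {red,green}; cl(A) = X∖{red,green} = {gold,blue}
boundary = {gold,blue} ∖ {} = {gold,blue}

{gold,blue}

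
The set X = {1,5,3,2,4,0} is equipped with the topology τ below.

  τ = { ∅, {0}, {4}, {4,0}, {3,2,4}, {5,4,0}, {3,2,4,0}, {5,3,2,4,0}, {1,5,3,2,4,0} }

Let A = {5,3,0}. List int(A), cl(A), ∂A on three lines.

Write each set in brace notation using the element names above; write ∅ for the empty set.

int(A) = {0}
cl(A)  = {1,5,3,2,0}
∂A     = {1,5,3,2}

open subsets of A: ∅, {0}; so int(A) = {0}
closure: X∖int(X∖A) = X∖{4} = {1,5,3,2,0}
∂A = {1,5,3,2,0} minus {0} = {1,5,3,2}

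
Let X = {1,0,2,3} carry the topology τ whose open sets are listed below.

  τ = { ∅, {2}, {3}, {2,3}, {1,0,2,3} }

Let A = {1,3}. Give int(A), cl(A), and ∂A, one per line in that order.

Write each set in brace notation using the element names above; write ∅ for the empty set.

int(A) = {3}
cl(A)  = {1,0,3}
∂A     = {1,0}

interior: largest open inside A is {3} (from ∅, {3})
cl via duality: int({0,2}) = {2}, so X∖{2} = {1,0,3}
cl∖int = {1,0}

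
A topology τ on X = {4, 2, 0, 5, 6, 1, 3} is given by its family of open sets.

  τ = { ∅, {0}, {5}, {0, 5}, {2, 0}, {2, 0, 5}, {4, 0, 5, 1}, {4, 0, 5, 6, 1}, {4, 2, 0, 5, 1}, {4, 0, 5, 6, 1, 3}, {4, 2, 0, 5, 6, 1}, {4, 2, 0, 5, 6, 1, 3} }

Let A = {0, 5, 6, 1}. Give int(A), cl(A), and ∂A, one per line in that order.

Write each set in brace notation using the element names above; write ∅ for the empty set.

int(A) = {0, 5}
cl(A)  = {4, 2, 0, 5, 6, 1, 3}
∂A     = {4, 2, 6, 1, 3}

U open, U⊆A: ∅, {0}, {5}, {0, 5}. int(A) = ⋃ = {0, 5}
X∖A={4, 2, 3}, int(X∖A)=∅, hence cl(A)={4, 2, 0, 5, 6, 1, 3}
∂A: remove int from cl → {4, 2, 6, 1, 3}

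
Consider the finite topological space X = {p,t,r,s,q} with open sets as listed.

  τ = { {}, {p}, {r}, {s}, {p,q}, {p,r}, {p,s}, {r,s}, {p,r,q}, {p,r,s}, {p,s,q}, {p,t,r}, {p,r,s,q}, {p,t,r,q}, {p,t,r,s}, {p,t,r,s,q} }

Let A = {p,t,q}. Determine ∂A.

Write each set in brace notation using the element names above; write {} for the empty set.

U open, U⊆A: {}, {p}, {p,q}. int(A) = ⋃ = {p,q}
X∖A={r,s}, int(X∖A)={r,s}, hence cl(A)={p,t,q}
∂A: remove int from cl → {t}

{t}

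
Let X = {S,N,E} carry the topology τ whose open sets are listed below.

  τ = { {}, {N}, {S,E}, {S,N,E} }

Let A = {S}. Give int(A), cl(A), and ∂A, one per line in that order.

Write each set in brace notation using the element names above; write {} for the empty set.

int(A) = {}
cl(A)  = {S,E}
∂A     = {S,E}

U open, U⊆A: {}. int(A) = ⋃ = {}
X∖A={N,E}, int(X∖A)={N}, hence cl(A)={S,E}
∂A: remove int from cl → {S,E}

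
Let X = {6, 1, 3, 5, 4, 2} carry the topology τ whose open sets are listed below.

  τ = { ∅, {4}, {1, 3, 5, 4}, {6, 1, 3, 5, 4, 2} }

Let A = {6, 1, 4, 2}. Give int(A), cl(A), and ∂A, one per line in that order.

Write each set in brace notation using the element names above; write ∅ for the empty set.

interior: largest open inside A is {4} (from ∅, {4})
cl via duality: int({3, 5}) = ∅, so X∖∅ = {6, 1, 3, 5, 4, 2}
cl∖int = {6, 1, 3, 5, 2}

int(A) = {4}
cl(A)  = {6, 1, 3, 5, 4, 2}
∂A     = {6, 1, 3, 5, 2}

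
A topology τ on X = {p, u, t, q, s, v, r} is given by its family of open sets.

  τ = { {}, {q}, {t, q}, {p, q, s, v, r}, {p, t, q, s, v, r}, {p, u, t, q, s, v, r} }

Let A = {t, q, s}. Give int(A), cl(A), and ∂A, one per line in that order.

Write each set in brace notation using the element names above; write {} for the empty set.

opens ⊆ A: {}, {q}, {t, q}; union → int = {t, q}
complement {p, u, v, r}; its interior {}; cl(A) = X∖{} = {p, u, t, q, s, v, r}
boundary = {p, u, t, q, s, v, r} ∖ {t, q} = {p, u, s, v, r}

int(A) = {t, q}
cl(A)  = {p, u, t, q, s, v, r}
∂A     = {p, u, s, v, r}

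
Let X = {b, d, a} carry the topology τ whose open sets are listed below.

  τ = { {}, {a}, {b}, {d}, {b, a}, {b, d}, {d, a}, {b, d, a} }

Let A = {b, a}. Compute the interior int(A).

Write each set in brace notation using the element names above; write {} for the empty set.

{b, a}

open subsets of A: {}, {b}, {a}, {b, a}; so int(A) = {b, a}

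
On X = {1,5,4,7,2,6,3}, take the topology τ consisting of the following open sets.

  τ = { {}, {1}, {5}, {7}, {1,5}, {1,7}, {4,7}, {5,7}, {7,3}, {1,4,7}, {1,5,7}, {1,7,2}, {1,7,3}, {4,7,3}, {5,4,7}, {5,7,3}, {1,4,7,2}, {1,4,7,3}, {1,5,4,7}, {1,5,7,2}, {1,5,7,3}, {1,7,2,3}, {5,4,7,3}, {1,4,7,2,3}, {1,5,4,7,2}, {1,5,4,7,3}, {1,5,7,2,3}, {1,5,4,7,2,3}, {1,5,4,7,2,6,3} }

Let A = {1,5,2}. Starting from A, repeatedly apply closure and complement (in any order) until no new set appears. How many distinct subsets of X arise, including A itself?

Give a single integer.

6

X∖A={4,7,6,3}, int(X∖A)={4,7,3}, hence cl(A)={1,5,2,6}
Orbit (k=closure, c=complement):
  1. A     = {1,5,2}
  2. kA    = {1,5,2,6}
  3. cA    = {4,7,6,3}
  4. ckA   = {4,7,3}
  5. kcA   = {4,7,2,6,3}
  6. ckcA  = {1,5}
(closed under both — stop)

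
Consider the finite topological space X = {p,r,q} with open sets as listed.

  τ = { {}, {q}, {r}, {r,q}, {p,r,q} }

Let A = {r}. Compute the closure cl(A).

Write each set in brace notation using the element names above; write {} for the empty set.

X∖A={p,q}, int(X∖A)={q}, hence cl(A)={p,r}

{p,r}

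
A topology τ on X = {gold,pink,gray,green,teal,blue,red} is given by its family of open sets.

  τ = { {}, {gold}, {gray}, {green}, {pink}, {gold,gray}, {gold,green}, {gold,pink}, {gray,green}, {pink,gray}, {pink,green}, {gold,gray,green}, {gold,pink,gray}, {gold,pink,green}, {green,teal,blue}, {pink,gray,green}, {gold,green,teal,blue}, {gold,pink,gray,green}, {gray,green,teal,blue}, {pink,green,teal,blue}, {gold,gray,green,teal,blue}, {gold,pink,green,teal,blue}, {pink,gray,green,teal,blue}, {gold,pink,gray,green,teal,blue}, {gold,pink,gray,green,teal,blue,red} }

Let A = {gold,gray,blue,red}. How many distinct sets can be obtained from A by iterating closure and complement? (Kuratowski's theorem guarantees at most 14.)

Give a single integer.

8

closure: X∖int(X∖A) = X∖{pink,green} = {gold,gray,teal,blue,red}
Let k=closure and c=complement:
  1. A     = {gold,gray,blue,red}
  2. kA    = {gold,gray,teal,blue,red}
  3. cA    = {pink,green,teal}
  4. ckA   = {pink,green}
  5. kcA   = {pink,green,teal,blue,red}
  6. ckcA  = {gold,gray}
  7. kckcA = {gold,gray,red}
  8. ckckcA = {pink,green,teal,blue}
— saturated at 8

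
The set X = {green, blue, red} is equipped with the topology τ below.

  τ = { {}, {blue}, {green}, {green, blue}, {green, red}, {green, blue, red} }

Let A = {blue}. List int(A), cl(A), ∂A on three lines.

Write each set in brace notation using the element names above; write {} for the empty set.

int(A) = {blue}
cl(A)  = {blue}
∂A     = {}

U open, U⊆A: {}, {blue}. int(A) = ⋃ = {blue}
X∖A={green, red}, int(X∖A)={green, red}, hence cl(A)={blue}
∂A: remove int from cl → {}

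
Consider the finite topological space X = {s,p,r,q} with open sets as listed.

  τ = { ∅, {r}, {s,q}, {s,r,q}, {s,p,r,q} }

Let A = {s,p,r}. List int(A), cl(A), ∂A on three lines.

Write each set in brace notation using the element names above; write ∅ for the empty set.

U open, U⊆A: ∅, {r}. int(A) = ⋃ = {r}
X∖A={q}, int(X∖A)=∅, hence cl(A)={s,p,r,q}
∂A: remove int from cl → {s,p,q}

int(A) = {r}
cl(A)  = {s,p,r,q}
∂A     = {s,p,q}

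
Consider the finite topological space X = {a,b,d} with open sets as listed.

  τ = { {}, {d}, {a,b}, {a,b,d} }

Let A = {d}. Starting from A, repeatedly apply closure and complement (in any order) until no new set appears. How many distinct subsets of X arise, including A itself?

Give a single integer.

2

X∖A={a,b}, int(X∖A)={a,b}, hence cl(A)={d}
Orbit (k=closure, c=complement):
  1. A     = {d}
  2. cA    = {a,b}
(closed under both — stop)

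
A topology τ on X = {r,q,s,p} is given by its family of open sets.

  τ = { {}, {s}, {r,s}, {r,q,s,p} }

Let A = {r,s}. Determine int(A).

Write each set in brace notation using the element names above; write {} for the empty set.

interior: largest open inside A is {r,s} (from {}, {s}, {r,s})

{r,s}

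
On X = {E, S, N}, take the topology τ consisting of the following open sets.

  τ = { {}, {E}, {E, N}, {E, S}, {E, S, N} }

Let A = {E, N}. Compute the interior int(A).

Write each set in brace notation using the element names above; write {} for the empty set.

opens ⊆ A: {}, {E}, {E, N}; union → int = {E, N}

{E, N}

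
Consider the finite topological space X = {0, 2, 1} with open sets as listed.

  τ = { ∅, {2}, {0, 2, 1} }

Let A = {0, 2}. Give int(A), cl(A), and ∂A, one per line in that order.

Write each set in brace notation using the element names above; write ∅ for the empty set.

opens ⊆ A: ∅, {2}; union → int = {2}
complement {1}; its interior ∅; cl(A) = X∖∅ = {0, 2, 1}
boundary = {0, 2, 1} ∖ {2} = {0, 1}

int(A) = {2}
cl(A)  = {0, 2, 1}
∂A     = {0, 1}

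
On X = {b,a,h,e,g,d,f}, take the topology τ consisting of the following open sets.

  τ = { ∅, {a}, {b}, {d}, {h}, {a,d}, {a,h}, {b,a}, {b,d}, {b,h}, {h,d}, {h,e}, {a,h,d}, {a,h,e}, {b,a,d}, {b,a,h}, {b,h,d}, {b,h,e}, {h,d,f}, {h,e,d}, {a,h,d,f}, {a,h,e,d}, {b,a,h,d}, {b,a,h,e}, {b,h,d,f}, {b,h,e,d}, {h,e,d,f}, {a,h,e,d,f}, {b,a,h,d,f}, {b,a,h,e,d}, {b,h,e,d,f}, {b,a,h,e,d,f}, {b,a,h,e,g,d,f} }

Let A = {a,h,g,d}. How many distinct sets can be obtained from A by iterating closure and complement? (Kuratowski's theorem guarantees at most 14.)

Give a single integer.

8

X∖A={b,e,f}, int(X∖A)={b}, hence cl(A)={a,h,e,g,d,f}
Orbit (k=closure, c=complement):
  1. A     = {a,h,g,d}
  2. kA    = {a,h,e,g,d,f}
  3. cA    = {b,e,f}
  4. ckA   = {b}
  5. kcA   = {b,e,g,f}
  6. kckA  = {b,g}
  7. ckcA  = {a,h,d}
  8. ckckA = {a,h,e,d,f}
(closed under both — stop)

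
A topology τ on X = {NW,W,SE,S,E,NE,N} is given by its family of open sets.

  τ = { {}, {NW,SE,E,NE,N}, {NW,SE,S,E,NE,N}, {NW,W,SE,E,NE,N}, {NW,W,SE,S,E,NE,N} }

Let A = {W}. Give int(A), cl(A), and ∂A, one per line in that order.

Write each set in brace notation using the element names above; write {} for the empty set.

int(A) = {}
cl(A)  = {W}
∂A     = {W}

open subsets of A: {}; so int(A) = {}
closure: X∖int(X∖A) = X∖{NW,SE,S,E,NE,N} = {W}
∂A = {W} minus {} = {W}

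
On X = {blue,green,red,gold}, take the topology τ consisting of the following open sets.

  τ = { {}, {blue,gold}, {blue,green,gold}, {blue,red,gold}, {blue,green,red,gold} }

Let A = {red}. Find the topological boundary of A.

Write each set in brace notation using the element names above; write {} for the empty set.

interior: largest open inside A is {} (from {})
cl via duality: int({blue,green,gold}) = {blue,green,gold}, so X∖{blue,green,gold} = {red}
cl∖int = {red}

{red}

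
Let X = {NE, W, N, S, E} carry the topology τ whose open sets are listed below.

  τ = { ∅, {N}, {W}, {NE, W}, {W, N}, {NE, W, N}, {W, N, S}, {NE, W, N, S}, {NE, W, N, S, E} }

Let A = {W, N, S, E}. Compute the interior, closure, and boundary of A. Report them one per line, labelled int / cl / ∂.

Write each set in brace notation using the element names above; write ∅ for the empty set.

U open, U⊆A: ∅, {N}, {W}, {W, N}, {W, N, S}. int(A) = ⋃ = {W, N, S}
X∖A={NE}, int(X∖A)=∅, hence cl(A)={NE, W, N, S, E}
∂A: remove int from cl → {NE, E}

int(A) = {W, N, S}
cl(A)  = {NE, W, N, S, E}
∂A     = {NE, E}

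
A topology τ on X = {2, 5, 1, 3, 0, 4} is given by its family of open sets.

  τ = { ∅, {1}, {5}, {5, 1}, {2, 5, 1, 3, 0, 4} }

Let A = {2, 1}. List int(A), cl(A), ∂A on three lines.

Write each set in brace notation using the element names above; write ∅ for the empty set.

int(A) = {1}
cl(A)  = {2, 1, 3, 0, 4}
∂A     = {2, 3, 0, 4}

opens ⊆ A: ∅, {1}; union → int = {1}
complement {5, 3, 0, 4}; its interior {5}; cl(A) = X∖{5} = {2, 1, 3, 0, 4}
boundary = {2, 1, 3, 0, 4} ∖ {1} = {2, 3, 0, 4}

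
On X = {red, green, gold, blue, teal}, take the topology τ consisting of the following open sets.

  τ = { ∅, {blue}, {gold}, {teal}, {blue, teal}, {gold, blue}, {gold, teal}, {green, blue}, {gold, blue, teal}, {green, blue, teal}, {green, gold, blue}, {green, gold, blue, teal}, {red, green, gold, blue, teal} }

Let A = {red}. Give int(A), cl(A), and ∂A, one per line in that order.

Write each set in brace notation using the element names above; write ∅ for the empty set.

U open, U⊆A: ∅. int(A) = ⋃ = ∅
X∖A={green, gold, blue, teal}, int(X∖A)={green, gold, blue, teal}, hence cl(A)={red}
∂A: remove int from cl → {red}

int(A) = ∅
cl(A)  = {red}
∂A     = {red}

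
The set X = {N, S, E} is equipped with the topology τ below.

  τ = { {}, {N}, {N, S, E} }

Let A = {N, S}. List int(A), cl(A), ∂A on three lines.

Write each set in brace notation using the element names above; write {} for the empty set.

int(A) = {N}
cl(A)  = {N, S, E}
∂A     = {S, E}

U open, U⊆A: {}, {N}. int(A) = ⋃ = {N}
X∖A={E}, int(X∖A)={}, hence cl(A)={N, S, E}
∂A: remove int from cl → {S, E}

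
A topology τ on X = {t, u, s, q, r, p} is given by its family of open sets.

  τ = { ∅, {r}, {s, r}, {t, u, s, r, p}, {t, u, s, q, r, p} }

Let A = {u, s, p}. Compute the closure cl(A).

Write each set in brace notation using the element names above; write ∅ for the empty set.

complement {t, q, r}; its interior {r}; cl(A) = X∖{r} = {t, u, s, q, p}

{t, u, s, q, p}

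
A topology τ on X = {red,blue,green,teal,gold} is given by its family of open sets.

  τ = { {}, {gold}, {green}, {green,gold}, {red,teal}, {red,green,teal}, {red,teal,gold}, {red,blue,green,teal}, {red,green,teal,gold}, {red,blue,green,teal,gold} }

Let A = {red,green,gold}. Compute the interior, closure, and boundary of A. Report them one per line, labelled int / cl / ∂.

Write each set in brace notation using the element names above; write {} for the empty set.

int(A) = {green,gold}
cl(A)  = {red,blue,green,teal,gold}
∂A     = {red,blue,teal}

opens ⊆ A: {}, {gold}, {green}, {green,gold}; union → int = {green,gold}
complement {blue,teal}; its interior {}; cl(A) = X∖{} = {red,blue,green,teal,gold}
boundary = {red,blue,green,teal,gold} ∖ {green,gold} = {red,blue,teal}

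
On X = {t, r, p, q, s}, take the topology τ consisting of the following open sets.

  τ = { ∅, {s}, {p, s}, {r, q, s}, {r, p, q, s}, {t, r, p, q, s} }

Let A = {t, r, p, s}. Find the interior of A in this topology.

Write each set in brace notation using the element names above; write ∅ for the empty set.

open subsets of A: ∅, {s}, {p, s}; so int(A) = {p, s}

{p, s}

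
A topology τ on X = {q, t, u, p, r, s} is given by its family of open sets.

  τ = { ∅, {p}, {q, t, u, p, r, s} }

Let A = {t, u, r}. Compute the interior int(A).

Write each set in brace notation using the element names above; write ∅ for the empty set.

interior: largest open inside A is ∅ (from ∅)

∅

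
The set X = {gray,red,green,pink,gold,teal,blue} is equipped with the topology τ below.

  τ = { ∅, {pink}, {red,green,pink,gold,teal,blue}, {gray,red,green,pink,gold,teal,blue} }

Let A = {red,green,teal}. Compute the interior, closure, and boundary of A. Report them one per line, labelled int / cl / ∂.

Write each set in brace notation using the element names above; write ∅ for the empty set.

int(A) = ∅
cl(A)  = {gray,red,green,gold,teal,blue}
∂A     = {gray,red,green,gold,teal,blue}

U open, U⊆A: ∅. int(A) = ⋃ = ∅
X∖A={gray,pink,gold,blue}, int(X∖A)={pink}, hence cl(A)={gray,red,green,gold,teal,blue}
∂A: remove int from cl → {gray,red,green,gold,teal,blue}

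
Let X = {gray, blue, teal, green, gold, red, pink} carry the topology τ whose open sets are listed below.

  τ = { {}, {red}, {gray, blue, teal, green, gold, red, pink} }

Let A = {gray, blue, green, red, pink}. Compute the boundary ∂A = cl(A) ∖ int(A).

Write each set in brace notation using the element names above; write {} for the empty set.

{gray, blue, teal, green, gold, pink}

open subsets of A: {}, {red}; so int(A) = {red}
closure: X∖int(X∖A) = X∖{} = {gray, blue, teal, green, gold, red, pink}
∂A = {gray, blue, teal, green, gold, red, pink} minus {red} = {gray, blue, teal, green, gold, pink}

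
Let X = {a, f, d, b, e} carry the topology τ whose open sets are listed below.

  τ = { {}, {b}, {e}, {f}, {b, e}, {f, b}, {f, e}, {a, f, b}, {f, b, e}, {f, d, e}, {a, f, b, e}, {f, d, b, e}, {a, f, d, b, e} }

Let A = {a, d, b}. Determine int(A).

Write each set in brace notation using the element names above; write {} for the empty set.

U open, U⊆A: {}, {b}. int(A) = ⋃ = {b}

{b}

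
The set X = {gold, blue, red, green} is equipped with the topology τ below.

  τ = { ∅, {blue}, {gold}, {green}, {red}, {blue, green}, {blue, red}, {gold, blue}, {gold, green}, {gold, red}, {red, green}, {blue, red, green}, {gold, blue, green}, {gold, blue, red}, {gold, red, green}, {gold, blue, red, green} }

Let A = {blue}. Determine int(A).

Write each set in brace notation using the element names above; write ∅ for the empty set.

opens ⊆ A: ∅, {blue}; union → int = {blue}

{blue}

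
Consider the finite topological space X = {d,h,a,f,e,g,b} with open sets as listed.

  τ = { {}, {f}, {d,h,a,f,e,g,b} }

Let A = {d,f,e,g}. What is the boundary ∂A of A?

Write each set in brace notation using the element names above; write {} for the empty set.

interior: largest open inside A is {f} (from {}, {f})
cl via duality: int({h,a,b}) = {}, so X∖{} = {d,h,a,f,e,g,b}
cl∖int = {d,h,a,e,g,b}

{d,h,a,e,g,b}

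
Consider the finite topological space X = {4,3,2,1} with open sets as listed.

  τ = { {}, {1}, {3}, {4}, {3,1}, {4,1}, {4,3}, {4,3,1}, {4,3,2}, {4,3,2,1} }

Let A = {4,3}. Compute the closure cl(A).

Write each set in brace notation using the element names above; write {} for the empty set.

closure: X∖int(X∖A) = X∖{1} = {4,3,2}

{4,3,2}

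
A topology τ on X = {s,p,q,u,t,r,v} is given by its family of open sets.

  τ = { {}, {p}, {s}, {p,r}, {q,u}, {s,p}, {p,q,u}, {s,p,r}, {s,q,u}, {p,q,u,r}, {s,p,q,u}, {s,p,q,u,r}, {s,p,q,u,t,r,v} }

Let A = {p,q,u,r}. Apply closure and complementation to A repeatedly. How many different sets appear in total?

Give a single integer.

4

cl via duality: int({s,t,v}) = {s}, so X∖{s} = {p,q,u,t,r,v}
Write k for closure, c for complement:
  1. A     = {p,q,u,r}
  2. kA    = {p,q,u,t,r,v}
  3. cA    = {s,t,v}
  4. ckA   = {s}
applying k or c yields no new set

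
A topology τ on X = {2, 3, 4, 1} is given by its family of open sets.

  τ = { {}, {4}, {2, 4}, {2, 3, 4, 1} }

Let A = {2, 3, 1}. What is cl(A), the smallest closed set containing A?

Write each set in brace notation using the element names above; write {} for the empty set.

complement {4}; its interior {4}; cl(A) = X∖{4} = {2, 3, 1}

{2, 3, 1}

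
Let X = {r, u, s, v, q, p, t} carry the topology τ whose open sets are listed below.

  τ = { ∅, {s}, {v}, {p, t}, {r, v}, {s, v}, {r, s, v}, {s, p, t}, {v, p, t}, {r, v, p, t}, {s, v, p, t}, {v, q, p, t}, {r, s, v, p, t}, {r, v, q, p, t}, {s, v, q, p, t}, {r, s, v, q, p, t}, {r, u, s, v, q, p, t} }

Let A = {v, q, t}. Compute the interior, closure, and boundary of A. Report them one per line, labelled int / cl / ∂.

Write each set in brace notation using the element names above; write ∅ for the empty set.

int(A) = {v}
cl(A)  = {r, u, v, q, p, t}
∂A     = {r, u, q, p, t}

interior: largest open inside A is {v} (from ∅, {v})
cl via duality: int({r, u, s, p}) = {s}, so X∖{s} = {r, u, v, q, p, t}
cl∖int = {r, u, q, p, t}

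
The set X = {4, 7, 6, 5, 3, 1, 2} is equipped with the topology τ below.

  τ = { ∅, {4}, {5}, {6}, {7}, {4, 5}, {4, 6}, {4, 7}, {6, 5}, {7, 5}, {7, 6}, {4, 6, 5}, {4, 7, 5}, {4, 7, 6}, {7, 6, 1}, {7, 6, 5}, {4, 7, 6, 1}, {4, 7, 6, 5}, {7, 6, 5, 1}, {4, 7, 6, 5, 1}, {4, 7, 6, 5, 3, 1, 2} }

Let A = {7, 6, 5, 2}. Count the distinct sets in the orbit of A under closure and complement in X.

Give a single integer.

closure: X∖int(X∖A) = X∖{4} = {7, 6, 5, 3, 1, 2}
Let k=closure and c=complement:
  1. A     = {7, 6, 5, 2}
  2. kA    = {7, 6, 5, 3, 1, 2}
  3. cA    = {4, 3, 1}
  4. ckA   = {4}
  5. kcA   = {4, 3, 1, 2}
  6. kckA  = {4, 3, 2}
  7. ckcA  = {7, 6, 5}
  8. ckckA = {7, 6, 5, 1}
— saturated at 8

8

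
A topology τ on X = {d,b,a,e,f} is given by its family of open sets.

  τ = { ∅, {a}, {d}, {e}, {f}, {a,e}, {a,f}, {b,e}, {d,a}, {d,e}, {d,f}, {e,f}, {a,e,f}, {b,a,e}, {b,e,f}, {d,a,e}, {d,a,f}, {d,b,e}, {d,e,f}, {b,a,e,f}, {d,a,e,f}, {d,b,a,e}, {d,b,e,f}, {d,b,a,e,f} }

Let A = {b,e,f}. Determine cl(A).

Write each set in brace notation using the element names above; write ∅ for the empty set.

closure: X∖int(X∖A) = X∖{d,a} = {b,e,f}

{b,e,f}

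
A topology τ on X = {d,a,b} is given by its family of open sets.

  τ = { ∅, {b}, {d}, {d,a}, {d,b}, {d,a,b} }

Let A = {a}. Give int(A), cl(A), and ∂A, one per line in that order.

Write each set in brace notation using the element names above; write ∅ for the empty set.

int(A) = ∅
cl(A)  = {a}
∂A     = {a}

interior: largest open inside A is ∅ (from ∅)
cl via duality: int({d,b}) = {d,b}, so X∖{d,b} = {a}
cl∖int = {a}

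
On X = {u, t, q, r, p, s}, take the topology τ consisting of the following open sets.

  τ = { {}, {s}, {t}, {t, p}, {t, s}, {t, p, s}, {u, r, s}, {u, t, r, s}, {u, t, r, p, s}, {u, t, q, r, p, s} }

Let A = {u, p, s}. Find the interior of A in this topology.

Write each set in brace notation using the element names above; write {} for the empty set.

{s}

U open, U⊆A: {}, {s}. int(A) = ⋃ = {s}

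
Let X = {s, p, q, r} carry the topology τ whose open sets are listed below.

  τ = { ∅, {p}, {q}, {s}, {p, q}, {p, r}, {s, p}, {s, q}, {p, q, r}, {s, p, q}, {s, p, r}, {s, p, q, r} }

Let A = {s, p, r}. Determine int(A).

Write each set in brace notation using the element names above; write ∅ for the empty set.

{s, p, r}

interior: largest open inside A is {s, p, r} (from ∅, {s}, {p}, {p, r}, {s, p}, {s, p, r})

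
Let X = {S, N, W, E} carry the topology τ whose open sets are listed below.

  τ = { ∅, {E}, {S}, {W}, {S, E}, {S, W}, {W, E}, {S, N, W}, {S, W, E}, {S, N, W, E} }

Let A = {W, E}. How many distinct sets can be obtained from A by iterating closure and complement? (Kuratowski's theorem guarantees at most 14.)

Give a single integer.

X∖A={S, N}, int(X∖A)={S}, hence cl(A)={N, W, E}
Orbit (k=closure, c=complement):
  1. A     = {W, E}
  2. kA    = {N, W, E}
  3. cA    = {S, N}
  4. ckA   = {S}
(closed under both — stop)

4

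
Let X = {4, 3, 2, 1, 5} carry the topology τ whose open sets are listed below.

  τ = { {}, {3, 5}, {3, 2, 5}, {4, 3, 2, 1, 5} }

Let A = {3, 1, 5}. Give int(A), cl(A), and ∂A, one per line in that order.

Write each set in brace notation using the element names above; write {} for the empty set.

open subsets of A: {}, {3, 5}; so int(A) = {3, 5}
closure: X∖int(X∖A) = X∖{} = {4, 3, 2, 1, 5}
∂A = {4, 3, 2, 1, 5} minus {3, 5} = {4, 2, 1}

int(A) = {3, 5}
cl(A)  = {4, 3, 2, 1, 5}
∂A     = {4, 2, 1}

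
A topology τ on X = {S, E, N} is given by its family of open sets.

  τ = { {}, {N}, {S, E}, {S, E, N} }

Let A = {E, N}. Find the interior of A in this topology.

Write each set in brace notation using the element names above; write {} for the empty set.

{N}

open subsets of A: {}, {N}; so int(A) = {N}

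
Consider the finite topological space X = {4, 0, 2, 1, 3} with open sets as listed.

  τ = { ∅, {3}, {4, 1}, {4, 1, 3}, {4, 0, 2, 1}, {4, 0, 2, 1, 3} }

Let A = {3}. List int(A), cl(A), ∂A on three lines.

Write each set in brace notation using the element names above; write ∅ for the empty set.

U open, U⊆A: ∅, {3}. int(A) = ⋃ = {3}
X∖A={4, 0, 2, 1}, int(X∖A)={4, 0, 2, 1}, hence cl(A)={3}
∂A: remove int from cl → ∅

int(A) = {3}
cl(A)  = {3}
∂A     = ∅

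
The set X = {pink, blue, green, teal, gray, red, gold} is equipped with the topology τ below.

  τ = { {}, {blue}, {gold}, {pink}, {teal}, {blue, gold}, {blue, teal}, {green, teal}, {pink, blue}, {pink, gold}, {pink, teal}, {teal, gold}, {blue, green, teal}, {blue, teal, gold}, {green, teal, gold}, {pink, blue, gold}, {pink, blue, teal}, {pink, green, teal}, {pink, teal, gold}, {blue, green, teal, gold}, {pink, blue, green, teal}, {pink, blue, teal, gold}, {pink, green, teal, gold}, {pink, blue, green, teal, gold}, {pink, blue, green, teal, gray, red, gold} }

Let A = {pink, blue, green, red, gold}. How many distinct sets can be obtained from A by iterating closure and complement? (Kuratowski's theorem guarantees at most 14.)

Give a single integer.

X∖A={teal, gray}, int(X∖A)={teal}, hence cl(A)={pink, blue, green, gray, red, gold}
Orbit (k=closure, c=complement):
  1. A     = {pink, blue, green, red, gold}
  2. kA    = {pink, blue, green, gray, red, gold}
  3. cA    = {teal, gray}
  4. ckA   = {teal}
  5. kcA   = {green, teal, gray, red}
  6. ckcA  = {pink, blue, gold}
  7. kckcA = {pink, blue, gray, red, gold}
  8. ckckcA = {green, teal}
(closed under both — stop)

8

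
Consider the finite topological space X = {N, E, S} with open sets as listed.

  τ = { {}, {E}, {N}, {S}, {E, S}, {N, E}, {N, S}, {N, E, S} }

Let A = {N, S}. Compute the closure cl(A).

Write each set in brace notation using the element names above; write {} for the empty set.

{N, S}

complement {E}; its interior {E}; cl(A) = X∖{E} = {N, S}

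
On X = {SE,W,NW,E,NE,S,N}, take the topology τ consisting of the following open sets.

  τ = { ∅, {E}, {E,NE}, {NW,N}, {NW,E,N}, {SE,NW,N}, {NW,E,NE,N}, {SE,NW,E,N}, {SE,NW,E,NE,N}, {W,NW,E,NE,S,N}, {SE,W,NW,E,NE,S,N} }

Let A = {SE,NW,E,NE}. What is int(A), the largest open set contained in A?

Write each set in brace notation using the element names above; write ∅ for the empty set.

{E,NE}

open subsets of A: ∅, {E}, {E,NE}; so int(A) = {E,NE}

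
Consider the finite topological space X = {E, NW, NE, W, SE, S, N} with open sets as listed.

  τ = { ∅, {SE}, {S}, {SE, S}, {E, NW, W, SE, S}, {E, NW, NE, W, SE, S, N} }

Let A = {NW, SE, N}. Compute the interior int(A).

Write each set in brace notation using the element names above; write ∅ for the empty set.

opens ⊆ A: ∅, {SE}; union → int = {SE}

{SE}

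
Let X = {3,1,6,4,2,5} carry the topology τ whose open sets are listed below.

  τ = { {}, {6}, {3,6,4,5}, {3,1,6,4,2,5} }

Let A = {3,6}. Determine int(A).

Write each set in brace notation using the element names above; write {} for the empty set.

open subsets of A: {}, {6}; so int(A) = {6}

{6}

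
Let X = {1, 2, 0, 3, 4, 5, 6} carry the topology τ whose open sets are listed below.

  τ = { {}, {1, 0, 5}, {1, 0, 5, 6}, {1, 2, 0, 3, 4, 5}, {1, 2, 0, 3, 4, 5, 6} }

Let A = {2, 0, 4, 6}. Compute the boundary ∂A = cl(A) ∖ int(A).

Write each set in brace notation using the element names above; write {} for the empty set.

opens ⊆ A: {}; union → int = {}
complement {1, 3, 5}; its interior {}; cl(A) = X∖{} = {1, 2, 0, 3, 4, 5, 6}
boundary = {1, 2, 0, 3, 4, 5, 6} ∖ {} = {1, 2, 0, 3, 4, 5, 6}

{1, 2, 0, 3, 4, 5, 6}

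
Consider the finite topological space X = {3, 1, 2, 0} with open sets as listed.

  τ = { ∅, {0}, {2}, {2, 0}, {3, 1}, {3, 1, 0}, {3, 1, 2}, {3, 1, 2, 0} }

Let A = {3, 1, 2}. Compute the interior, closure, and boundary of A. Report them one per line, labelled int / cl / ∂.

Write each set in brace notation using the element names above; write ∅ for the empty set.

U open, U⊆A: ∅, {2}, {3, 1}, {3, 1, 2}. int(A) = ⋃ = {3, 1, 2}
X∖A={0}, int(X∖A)={0}, hence cl(A)={3, 1, 2}
∂A: remove int from cl → ∅

int(A) = {3, 1, 2}
cl(A)  = {3, 1, 2}
∂A     = ∅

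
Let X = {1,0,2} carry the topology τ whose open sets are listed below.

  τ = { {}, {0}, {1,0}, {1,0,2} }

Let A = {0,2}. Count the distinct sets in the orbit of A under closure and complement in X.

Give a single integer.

closure: X∖int(X∖A) = X∖{} = {1,0,2}
Let k=closure and c=complement:
  1. A     = {0,2}
  2. kA    = {1,0,2}
  3. cA    = {1}
  4. ckA   = {}
  5. kcA   = {1,2}
  6. ckcA  = {0}
— saturated at 6

6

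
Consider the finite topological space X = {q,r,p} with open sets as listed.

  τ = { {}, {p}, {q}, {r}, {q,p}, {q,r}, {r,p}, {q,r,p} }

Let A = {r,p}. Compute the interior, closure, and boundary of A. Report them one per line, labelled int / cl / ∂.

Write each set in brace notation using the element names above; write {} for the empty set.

int(A) = {r,p}
cl(A)  = {r,p}
∂A     = {}

interior: largest open inside A is {r,p} (from {}, {r}, {p}, {r,p})
cl via duality: int({q}) = {q}, so X∖{q} = {r,p}
cl∖int = {}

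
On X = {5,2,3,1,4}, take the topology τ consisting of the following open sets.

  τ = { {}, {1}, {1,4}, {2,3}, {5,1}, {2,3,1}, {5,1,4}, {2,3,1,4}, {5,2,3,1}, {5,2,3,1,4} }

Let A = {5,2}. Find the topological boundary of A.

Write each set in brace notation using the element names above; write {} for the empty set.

{5,2,3}

opens ⊆ A: {}; union → int = {}
complement {3,1,4}; its interior {1,4}; cl(A) = X∖{1,4} = {5,2,3}
boundary = {5,2,3} ∖ {} = {5,2,3}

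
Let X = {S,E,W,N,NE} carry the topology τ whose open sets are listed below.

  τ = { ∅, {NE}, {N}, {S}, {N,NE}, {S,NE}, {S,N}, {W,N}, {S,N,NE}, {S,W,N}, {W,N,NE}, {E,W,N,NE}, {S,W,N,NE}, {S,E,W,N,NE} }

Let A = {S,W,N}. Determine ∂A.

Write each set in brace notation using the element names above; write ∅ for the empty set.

U open, U⊆A: ∅, {S}, {N}, {S,N}, {W,N}, {S,W,N}. int(A) = ⋃ = {S,W,N}
X∖A={E,NE}, int(X∖A)={NE}, hence cl(A)={S,E,W,N}
∂A: remove int from cl → {E}

{E}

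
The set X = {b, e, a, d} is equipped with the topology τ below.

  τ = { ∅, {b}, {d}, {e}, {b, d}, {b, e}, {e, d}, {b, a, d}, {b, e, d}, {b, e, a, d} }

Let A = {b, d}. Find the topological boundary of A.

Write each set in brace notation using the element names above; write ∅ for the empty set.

interior: largest open inside A is {b, d} (from ∅, {b}, {d}, {b, d})
cl via duality: int({e, a}) = {e}, so X∖{e} = {b, a, d}
cl∖int = {a}

{a}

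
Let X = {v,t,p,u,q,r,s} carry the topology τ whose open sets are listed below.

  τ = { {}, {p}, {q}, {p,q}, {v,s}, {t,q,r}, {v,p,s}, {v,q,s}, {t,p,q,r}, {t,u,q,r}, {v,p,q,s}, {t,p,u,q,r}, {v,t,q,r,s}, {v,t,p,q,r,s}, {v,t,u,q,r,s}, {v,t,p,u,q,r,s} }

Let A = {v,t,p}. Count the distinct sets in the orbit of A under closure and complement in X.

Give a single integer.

8

cl via duality: int({u,q,r,s}) = {q}, so X∖{q} = {v,t,p,u,r,s}
Write k for closure, c for complement:
  1. A     = {v,t,p}
  2. kA    = {v,t,p,u,r,s}
  3. cA    = {u,q,r,s}
  4. ckA   = {q}
  5. kcA   = {v,t,u,q,r,s}
  6. kckA  = {t,u,q,r}
  7. ckcA  = {p}
  8. ckckA = {v,p,s}
applying k or c yields no new set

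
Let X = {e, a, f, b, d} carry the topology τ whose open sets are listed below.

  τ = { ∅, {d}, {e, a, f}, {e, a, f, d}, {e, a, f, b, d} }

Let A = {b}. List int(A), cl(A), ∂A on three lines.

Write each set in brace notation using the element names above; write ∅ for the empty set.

interior: largest open inside A is ∅ (from ∅)
cl via duality: int({e, a, f, d}) = {e, a, f, d}, so X∖{e, a, f, d} = {b}
cl∖int = {b}

int(A) = ∅
cl(A)  = {b}
∂A     = {b}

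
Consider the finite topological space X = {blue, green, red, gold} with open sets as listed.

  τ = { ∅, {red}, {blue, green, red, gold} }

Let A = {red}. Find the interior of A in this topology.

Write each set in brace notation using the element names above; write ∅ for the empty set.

{red}

U open, U⊆A: ∅, {red}. int(A) = ⋃ = {red}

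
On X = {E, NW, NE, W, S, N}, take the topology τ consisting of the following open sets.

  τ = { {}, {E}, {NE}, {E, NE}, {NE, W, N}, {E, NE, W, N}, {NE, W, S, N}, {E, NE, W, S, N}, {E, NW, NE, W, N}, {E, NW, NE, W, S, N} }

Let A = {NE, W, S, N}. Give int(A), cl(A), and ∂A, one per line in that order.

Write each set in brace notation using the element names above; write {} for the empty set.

int(A) = {NE, W, S, N}
cl(A)  = {NW, NE, W, S, N}
∂A     = {NW}

U open, U⊆A: {}, {NE}, {NE, W, N}, {NE, W, S, N}. int(A) = ⋃ = {NE, W, S, N}
X∖A={E, NW}, int(X∖A)={E}, hence cl(A)={NW, NE, W, S, N}
∂A: remove int from cl → {NW}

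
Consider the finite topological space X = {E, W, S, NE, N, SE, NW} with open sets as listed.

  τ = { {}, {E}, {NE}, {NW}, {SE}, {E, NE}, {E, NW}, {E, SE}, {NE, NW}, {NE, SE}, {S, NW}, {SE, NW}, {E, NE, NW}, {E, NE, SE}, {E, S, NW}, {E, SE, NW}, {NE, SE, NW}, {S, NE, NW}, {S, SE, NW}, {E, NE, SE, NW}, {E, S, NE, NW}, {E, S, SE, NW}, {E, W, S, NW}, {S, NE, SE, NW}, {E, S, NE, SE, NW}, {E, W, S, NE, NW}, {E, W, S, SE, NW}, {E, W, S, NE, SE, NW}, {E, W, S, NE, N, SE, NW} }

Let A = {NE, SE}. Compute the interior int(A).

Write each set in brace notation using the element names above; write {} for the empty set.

{NE, SE}

opens ⊆ A: {}, {NE}, {SE}, {NE, SE}; union → int = {NE, SE}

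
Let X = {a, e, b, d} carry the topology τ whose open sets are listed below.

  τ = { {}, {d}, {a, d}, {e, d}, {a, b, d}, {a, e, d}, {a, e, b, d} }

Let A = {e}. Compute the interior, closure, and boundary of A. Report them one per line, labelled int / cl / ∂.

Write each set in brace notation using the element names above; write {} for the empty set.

int(A) = {}
cl(A)  = {e}
∂A     = {e}

U open, U⊆A: {}. int(A) = ⋃ = {}
X∖A={a, b, d}, int(X∖A)={a, b, d}, hence cl(A)={e}
∂A: remove int from cl → {e}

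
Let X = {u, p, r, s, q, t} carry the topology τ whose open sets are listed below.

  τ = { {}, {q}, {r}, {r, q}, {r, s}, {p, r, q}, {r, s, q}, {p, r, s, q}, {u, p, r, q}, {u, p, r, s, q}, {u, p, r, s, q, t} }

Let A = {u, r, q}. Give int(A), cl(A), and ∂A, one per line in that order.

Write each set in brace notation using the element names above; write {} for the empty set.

opens ⊆ A: {}, {q}, {r}, {r, q}; union → int = {r, q}
complement {p, s, t}; its interior {}; cl(A) = X∖{} = {u, p, r, s, q, t}
boundary = {u, p, r, s, q, t} ∖ {r, q} = {u, p, s, t}

int(A) = {r, q}
cl(A)  = {u, p, r, s, q, t}
∂A     = {u, p, s, t}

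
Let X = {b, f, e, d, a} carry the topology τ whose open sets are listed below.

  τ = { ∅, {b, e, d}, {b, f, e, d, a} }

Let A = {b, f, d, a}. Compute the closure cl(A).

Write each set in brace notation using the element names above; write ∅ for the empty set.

cl via duality: int({e}) = ∅, so X∖∅ = {b, f, e, d, a}

{b, f, e, d, a}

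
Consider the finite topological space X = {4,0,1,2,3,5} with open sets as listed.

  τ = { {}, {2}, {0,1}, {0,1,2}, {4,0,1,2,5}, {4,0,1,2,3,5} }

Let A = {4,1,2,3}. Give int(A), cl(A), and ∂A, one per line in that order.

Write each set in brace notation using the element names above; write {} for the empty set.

int(A) = {2}
cl(A)  = {4,0,1,2,3,5}
∂A     = {4,0,1,3,5}

interior: largest open inside A is {2} (from {}, {2})
cl via duality: int({0,5}) = {}, so X∖{} = {4,0,1,2,3,5}
cl∖int = {4,0,1,3,5}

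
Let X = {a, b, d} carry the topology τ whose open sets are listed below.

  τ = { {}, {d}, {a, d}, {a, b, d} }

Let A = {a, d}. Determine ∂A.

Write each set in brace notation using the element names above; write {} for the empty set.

U open, U⊆A: {}, {d}, {a, d}. int(A) = ⋃ = {a, d}
X∖A={b}, int(X∖A)={}, hence cl(A)={a, b, d}
∂A: remove int from cl → {b}

{b}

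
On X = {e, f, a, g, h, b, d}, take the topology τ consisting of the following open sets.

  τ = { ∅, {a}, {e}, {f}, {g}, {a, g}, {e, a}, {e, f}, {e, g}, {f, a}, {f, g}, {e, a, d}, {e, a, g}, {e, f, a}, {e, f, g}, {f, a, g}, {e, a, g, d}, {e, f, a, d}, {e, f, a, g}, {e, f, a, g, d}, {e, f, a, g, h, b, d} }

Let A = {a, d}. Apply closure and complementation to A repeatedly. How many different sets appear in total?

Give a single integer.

6

closure: X∖int(X∖A) = X∖{e, f, g} = {a, h, b, d}
Let k=closure and c=complement:
  1. A     = {a, d}
  2. kA    = {a, h, b, d}
  3. cA    = {e, f, g, h, b}
  4. ckA   = {e, f, g}
  5. kcA   = {e, f, g, h, b, d}
  6. ckcA  = {a}
— saturated at 6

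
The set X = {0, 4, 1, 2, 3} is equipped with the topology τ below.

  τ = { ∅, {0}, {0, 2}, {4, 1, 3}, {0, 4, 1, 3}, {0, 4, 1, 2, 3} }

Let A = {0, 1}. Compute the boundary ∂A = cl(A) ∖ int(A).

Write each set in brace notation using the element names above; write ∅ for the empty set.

{4, 1, 2, 3}

opens ⊆ A: ∅, {0}; union → int = {0}
complement {4, 2, 3}; its interior ∅; cl(A) = X∖∅ = {0, 4, 1, 2, 3}
boundary = {0, 4, 1, 2, 3} ∖ {0} = {4, 1, 2, 3}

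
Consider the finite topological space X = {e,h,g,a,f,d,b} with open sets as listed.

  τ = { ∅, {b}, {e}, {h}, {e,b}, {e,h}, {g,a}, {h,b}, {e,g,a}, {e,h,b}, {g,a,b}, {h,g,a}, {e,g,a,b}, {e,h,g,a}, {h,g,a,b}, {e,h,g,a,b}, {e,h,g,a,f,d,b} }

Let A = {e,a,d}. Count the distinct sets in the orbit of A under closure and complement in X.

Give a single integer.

10

X∖A={h,g,f,b}, int(X∖A)={h,b}, hence cl(A)={e,g,a,f,d}
Orbit (k=closure, c=complement):
  1. A     = {e,a,d}
  2. kA    = {e,g,a,f,d}
  3. cA    = {h,g,f,b}
  4. ckA   = {h,b}
  5. kcA   = {h,g,a,f,d,b}
  6. kckA  = {h,f,d,b}
  7. ckcA  = {e}
  8. ckckA = {e,g,a}
  9. kckcA = {e,f,d}
  10. ckckcA = {h,g,a,b}
(closed under both — stop)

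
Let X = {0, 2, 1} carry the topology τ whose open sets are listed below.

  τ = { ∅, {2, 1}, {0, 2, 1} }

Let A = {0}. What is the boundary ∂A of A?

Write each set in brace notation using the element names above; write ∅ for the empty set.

{0}

U open, U⊆A: ∅. int(A) = ⋃ = ∅
X∖A={2, 1}, int(X∖A)={2, 1}, hence cl(A)={0}
∂A: remove int from cl → {0}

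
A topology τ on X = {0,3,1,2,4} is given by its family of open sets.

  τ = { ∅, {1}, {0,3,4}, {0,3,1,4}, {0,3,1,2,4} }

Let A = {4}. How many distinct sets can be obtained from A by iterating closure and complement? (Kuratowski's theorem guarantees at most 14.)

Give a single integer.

cl via duality: int({0,3,1,2}) = {1}, so X∖{1} = {0,3,2,4}
Write k for closure, c for complement:
  1. A     = {4}
  2. kA    = {0,3,2,4}
  3. cA    = {0,3,1,2}
  4. ckA   = {1}
  5. kcA   = {0,3,1,2,4}
  6. kckA  = {1,2}
  7. ckcA  = ∅
  8. ckckA = {0,3,4}
applying k or c yields no new set

8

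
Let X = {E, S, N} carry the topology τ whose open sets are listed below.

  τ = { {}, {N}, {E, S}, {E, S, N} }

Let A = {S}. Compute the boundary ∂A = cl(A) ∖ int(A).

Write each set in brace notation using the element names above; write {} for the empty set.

opens ⊆ A: {}; union → int = {}
complement {E, N}; its interior {N}; cl(A) = X∖{N} = {E, S}
boundary = {E, S} ∖ {} = {E, S}

{E, S}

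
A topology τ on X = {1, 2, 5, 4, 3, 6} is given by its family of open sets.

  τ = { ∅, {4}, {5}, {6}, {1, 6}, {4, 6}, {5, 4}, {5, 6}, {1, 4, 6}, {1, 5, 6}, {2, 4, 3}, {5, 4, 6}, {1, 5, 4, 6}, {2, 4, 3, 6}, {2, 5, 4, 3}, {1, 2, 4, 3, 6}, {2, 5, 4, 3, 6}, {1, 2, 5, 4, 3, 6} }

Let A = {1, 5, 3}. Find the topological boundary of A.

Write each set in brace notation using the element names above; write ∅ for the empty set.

{1, 2, 3}

U open, U⊆A: ∅, {5}. int(A) = ⋃ = {5}
X∖A={2, 4, 6}, int(X∖A)={4, 6}, hence cl(A)={1, 2, 5, 3}
∂A: remove int from cl → {1, 2, 3}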